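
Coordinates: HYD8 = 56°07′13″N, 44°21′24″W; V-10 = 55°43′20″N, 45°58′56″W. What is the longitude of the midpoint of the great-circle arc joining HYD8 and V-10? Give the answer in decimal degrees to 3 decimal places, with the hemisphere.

45.174°W

HYD8: φ = +56.12028°, λ = -44.35667°
V-10: φ = +55.72222°, λ = -45.98222°
Bx = cos φ₂ cos Δλ = 0.562979,  By = cos φ₂ sin Δλ = -0.015977
φₘ = atan2(sin φ₁ + sin φ₂, √((cos φ₁ + Bx)² + By²)) = 55.92393°
λₘ = λ₁ + atan2(By, cos φ₁ + Bx) = -45.17362°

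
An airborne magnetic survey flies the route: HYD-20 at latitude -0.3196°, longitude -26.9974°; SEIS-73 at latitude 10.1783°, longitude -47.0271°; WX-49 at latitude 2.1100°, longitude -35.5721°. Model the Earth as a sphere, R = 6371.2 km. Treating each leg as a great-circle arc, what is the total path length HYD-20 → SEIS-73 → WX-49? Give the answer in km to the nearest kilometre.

HYD-20→SEIS-73: c = 0.393091 rad, d = 2504.46 km
SEIS-73→WX-49: c = 0.243462 rad, d = 1551.15 km
Total = 2504.46 + 1551.15 = 4055.61 km

4056 km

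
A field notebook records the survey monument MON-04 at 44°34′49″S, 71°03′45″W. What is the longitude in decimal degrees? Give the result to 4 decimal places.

71° + 3′/60 + 45″/3600 = 71 + 0.05000 + 0.01250 = 71.0625°

71.0625°W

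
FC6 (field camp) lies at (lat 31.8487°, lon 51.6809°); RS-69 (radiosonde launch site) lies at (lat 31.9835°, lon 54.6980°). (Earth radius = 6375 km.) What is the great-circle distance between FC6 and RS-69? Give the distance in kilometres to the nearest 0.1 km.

285.3 km

Δφ = 0.1348°,  Δλ = 3.0171°
a = sin²(Δφ/2) + cos φ₁ cos φ₂ sin²(Δλ/2) = 0.000501
c = 2·arcsin(√a) = 0.044758 rad = 2.5644°
d = R·c = 6375 × 0.044758 = 285.3 km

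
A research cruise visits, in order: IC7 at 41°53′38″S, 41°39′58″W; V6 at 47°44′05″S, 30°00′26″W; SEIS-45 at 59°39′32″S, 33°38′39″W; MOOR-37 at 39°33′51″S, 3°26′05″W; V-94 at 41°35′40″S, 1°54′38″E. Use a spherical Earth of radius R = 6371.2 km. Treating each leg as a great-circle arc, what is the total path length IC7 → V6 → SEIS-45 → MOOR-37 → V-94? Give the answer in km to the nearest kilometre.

6044 km

IC7: φ = -41.89389°, λ = -41.66611°
V6: φ = -47.73472°, λ = -30.00722°
SEIS-45: φ = -59.65889°, λ = -33.64417°
MOOR-37: φ = -39.56417°, λ = -3.43472°
V-94: φ = -41.59444°, λ = +1.91056°
IC7→V6: c = 0.176415 rad, d = 1123.98 km
V6→SEIS-45: c = 0.211402 rad, d = 1346.88 km
SEIS-45→MOOR-37: c = 0.481634 rad, d = 3068.59 km
MOOR-37→V-94: c = 0.079203 rad, d = 504.62 km
Total = 1123.98 + 1346.88 + 3068.59 + 504.62 = 6044.07 km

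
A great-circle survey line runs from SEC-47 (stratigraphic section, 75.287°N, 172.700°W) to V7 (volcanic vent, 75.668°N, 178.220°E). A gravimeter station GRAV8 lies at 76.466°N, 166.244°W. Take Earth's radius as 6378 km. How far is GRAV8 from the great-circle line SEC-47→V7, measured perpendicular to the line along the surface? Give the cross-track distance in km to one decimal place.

δ₁₃ = central angle SEC-47→GRAV8 = 0.034313 rad  (haversine)
θ₁₃ = bearing SEC-47→GRAV8 = 50.087°,  θ₁₂ = bearing SEC-47→V7 = 283.875°
dₓₜ = R·arcsin(sin δ₁₃ · sin(θ₁₃ − θ₁₂)) = 6378·arcsin(0.03431·sin(-233.788°)) = 176.562 km
|dₓₜ| = 176.562 km

176.6 km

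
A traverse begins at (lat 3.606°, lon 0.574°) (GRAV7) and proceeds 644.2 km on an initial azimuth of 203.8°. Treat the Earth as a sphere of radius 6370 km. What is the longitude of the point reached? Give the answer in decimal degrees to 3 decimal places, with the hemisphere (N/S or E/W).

1.762°W

δ = d/R = 644.2/6370 = 0.101130 rad
φ₂ = arcsin(sin φ₁ cos δ + cos φ₁ sin δ cos θ)
   = arcsin(0.06290·0.99489 + 0.99802·0.10096·-0.91496) = -1.69712°
λ₂ = λ₁ + atan2(sin θ sin δ cos φ₁, cos δ − sin φ₁ sin φ₂) = -1.76197°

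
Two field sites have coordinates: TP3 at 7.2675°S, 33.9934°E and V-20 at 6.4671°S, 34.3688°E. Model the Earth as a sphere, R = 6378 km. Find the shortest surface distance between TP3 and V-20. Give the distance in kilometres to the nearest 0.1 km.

Δφ = 0.8004°,  Δλ = 0.3754°
a = sin²(Δφ/2) + cos φ₁ cos φ₂ sin²(Δλ/2) = 0.000059
c = 2·arcsin(√a) = 0.015410 rad = 0.8829°
d = R·c = 6378 × 0.015410 = 98.3 km

98.3 km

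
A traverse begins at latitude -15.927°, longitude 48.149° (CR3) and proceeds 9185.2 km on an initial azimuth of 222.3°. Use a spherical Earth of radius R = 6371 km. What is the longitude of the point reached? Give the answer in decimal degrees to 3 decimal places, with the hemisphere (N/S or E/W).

δ = d/R = 9185.2/6371 = 1.441720 rad
φ₂ = arcsin(sin φ₁ cos δ + cos φ₁ sin δ cos θ)
   = arcsin(-0.27441·0.12872 + 0.96161·0.99168·-0.73963) = -47.78625°
λ₂ = λ₁ + atan2(sin θ sin δ cos φ₁, cos δ − sin φ₁ sin φ₂) = -48.47441°

48.474°W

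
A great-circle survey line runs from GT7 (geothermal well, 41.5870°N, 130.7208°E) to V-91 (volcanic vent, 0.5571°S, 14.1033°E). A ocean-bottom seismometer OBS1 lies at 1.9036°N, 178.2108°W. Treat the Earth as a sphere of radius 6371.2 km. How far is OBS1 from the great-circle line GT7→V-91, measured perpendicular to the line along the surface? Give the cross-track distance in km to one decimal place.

849.3 km

δ₁₃ = central angle GT7→OBS1 = 1.056647 rad  (haversine)
θ₁₃ = bearing GT7→OBS1 = 116.759°,  θ₁₂ = bearing GT7→V-91 = 287.978°
dₓₜ = R·arcsin(sin δ₁₃ · sin(θ₁₃ − θ₁₂)) = 6371.2·arcsin(0.87071·sin(-171.220°)) = -849.312 km
|dₓₜ| = 849.312 km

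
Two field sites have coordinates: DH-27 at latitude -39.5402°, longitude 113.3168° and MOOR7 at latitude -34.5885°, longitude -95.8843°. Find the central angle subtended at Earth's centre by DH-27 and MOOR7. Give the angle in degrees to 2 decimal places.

Δφ = 4.9517°,  Δλ = 150.7989°
a = sin²(Δφ/2) + cos φ₁ cos φ₂ sin²(Δλ/2) = 0.596397
c = 2·arcsin(√a) = 1.764804 rad = 101.1158°

101.12°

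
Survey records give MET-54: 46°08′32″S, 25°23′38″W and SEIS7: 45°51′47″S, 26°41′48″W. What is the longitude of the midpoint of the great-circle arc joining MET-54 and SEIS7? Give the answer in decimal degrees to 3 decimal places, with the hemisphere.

MET-54: φ = -46.14222°, λ = -25.39389°
SEIS7: φ = -45.86306°, λ = -26.69667°
Bx = cos φ₂ cos Δλ = 0.696196,  By = cos φ₂ sin Δλ = -0.015833
φₘ = atan2(sin φ₁ + sin φ₂, √((cos φ₁ + Bx)² + By²)) = -46.00449°
λₘ = λ₁ + atan2(By, cos φ₁ + Bx) = -26.04692°

26.047°W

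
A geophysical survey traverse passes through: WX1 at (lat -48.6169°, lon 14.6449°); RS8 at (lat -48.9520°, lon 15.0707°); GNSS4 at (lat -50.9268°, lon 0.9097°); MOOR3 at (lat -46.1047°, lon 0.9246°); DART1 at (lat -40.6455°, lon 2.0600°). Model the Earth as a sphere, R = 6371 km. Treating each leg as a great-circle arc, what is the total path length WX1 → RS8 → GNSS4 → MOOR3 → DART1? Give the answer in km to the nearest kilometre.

2234 km

WX1→RS8: c = 0.007628 rad, d = 48.60 km
RS8→GNSS4: c = 0.162488 rad, d = 1035.21 km
GNSS4→MOOR3: c = 0.084162 rad, d = 536.19 km
MOOR3→DART1: c = 0.096361 rad, d = 613.91 km
Total = 48.60 + 1035.21 + 536.19 + 613.91 = 2233.91 km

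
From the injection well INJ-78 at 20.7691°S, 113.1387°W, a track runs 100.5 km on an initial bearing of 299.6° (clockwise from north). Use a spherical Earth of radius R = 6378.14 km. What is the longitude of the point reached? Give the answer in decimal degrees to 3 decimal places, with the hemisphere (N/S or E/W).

113.976°W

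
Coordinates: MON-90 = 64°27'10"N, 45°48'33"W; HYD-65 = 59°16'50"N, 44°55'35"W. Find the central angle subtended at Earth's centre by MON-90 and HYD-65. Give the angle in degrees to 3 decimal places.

MON-90: φ = +64.45278°, λ = -45.80917°
HYD-65: φ = +59.28056°, λ = -44.92639°
Δφ = -5.1722°,  Δλ = 0.8828°
a = sin²(Δφ/2) + cos φ₁ cos φ₂ sin²(Δλ/2) = 0.002049
c = 2·arcsin(√a) = 0.090562 rad = 5.1888°

5.189°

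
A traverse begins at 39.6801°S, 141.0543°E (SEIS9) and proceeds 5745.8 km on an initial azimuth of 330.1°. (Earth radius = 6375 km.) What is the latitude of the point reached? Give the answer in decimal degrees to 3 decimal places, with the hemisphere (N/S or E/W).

7.291°N

δ = d/R = 5745.8/6375 = 0.901302 rad
φ₂ = arcsin(sin φ₁ cos δ + cos φ₁ sin δ cos θ)
   = arcsin(-0.63850·0.62059 + 0.76962·0.78414·0.86690) = 7.29133°
λ₂ = λ₁ + atan2(sin θ sin δ cos φ₁, cos δ − sin φ₁ sin φ₂) = 117.84641°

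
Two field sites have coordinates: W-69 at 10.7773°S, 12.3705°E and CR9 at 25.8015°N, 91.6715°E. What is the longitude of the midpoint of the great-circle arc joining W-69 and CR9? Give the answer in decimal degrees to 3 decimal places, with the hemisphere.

Bx = cos φ₂ cos Δλ = 0.167142,  By = cos φ₂ sin Δλ = 0.884656
φₘ = atan2(sin φ₁ + sin φ₂, √((cos φ₁ + Bx)² + By²)) = 9.71238°
λₘ = λ₁ + atan2(By, cos φ₁ + Bx) = 49.95235°

49.952°E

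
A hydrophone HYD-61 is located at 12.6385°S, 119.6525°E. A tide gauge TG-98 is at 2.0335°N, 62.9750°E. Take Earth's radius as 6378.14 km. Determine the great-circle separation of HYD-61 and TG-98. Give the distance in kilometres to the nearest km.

6471 km

Δφ = 14.6720°,  Δλ = -56.6775°
a = sin²(Δφ/2) + cos φ₁ cos φ₂ sin²(Δλ/2) = 0.236031
c = 2·arcsin(√a) = 1.014625 rad = 58.1337°
d = R·c = 6378.14 × 1.014625 = 6471.4 km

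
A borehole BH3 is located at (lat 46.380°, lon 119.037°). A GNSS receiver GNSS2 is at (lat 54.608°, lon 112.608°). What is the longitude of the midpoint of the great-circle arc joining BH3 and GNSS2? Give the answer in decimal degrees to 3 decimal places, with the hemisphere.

116.103°E

Bx = cos φ₂ cos Δλ = 0.575525,  By = cos φ₂ sin Δλ = -0.064850
φₘ = atan2(sin φ₁ + sin φ₂, √((cos φ₁ + Bx)² + By²)) = 50.53794°
λₘ = λ₁ + atan2(By, cos φ₁ + Bx) = 116.10321°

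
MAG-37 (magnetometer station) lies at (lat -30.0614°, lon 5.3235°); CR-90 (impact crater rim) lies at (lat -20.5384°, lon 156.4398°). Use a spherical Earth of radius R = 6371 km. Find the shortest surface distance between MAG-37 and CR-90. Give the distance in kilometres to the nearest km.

Δφ = 9.5230°,  Δλ = 151.1163°
a = sin²(Δφ/2) + cos φ₁ cos φ₂ sin²(Δλ/2) = 0.766956
c = 2·arcsin(√a) = 2.134016 rad = 122.2701°
d = R·c = 6371 × 2.134016 = 13595.8 km

13596 km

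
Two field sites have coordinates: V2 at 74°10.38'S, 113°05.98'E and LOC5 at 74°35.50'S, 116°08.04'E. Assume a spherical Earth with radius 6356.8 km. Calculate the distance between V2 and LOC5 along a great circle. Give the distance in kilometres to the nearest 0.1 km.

101.8 km

V2: φ = -74.17300°, λ = +113.09967°
LOC5: φ = -74.59167°, λ = +116.13400°
Δφ = -0.4187°,  Δλ = 3.0343°
a = sin²(Δφ/2) + cos φ₁ cos φ₂ sin²(Δλ/2) = 0.000064
c = 2·arcsin(√a) = 0.016018 rad = 0.9178°
d = R·c = 6356.8 × 0.016018 = 101.8 km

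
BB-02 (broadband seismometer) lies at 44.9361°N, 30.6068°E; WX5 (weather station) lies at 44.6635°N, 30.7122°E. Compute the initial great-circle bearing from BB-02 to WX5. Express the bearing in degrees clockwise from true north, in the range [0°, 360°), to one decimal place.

164.6°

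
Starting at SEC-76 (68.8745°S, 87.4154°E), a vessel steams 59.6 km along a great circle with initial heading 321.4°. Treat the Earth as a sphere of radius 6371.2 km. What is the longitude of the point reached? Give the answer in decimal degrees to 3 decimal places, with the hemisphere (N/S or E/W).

86.505°E

δ = d/R = 59.6/6371.2 = 0.009355 rad
φ₂ = arcsin(sin φ₁ cos δ + cos φ₁ sin δ cos θ)
   = arcsin(-0.93279·0.99996 + 0.36041·0.00935·0.78152) = -68.45315°
λ₂ = λ₁ + atan2(sin θ sin δ cos φ₁, cos δ − sin φ₁ sin φ₂) = 86.50489°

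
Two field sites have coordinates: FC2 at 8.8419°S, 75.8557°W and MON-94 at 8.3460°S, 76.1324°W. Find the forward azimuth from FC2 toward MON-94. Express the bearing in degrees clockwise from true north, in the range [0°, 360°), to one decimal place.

331.1°

Δλ = -0.2767°
y = sin Δλ · cos φ₂ = -0.004778
x = cos φ₁ sin φ₂ − sin φ₁ cos φ₂ cos Δλ = 0.008653
θ = atan2(y, x) = -28.9068° → 331.0932° (mod 360°)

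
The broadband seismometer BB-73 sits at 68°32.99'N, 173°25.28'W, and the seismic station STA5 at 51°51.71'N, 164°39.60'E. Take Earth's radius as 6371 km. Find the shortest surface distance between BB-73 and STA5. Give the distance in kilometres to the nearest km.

2189 km

BB-73: φ = +68.54983°, λ = -173.42133°
STA5: φ = +51.86183°, λ = +164.66000°
Δφ = -16.6880°,  Δλ = -21.9187°
a = sin²(Δφ/2) + cos φ₁ cos φ₂ sin²(Δλ/2) = 0.029221
c = 2·arcsin(√a) = 0.343570 rad = 19.6851°
d = R·c = 6371 × 0.343570 = 2188.9 km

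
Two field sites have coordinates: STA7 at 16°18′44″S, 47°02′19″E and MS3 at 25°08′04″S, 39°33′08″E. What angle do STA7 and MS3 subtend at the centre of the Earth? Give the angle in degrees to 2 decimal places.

11.26°

STA7: φ = -16.31222°, λ = +47.03861°
MS3: φ = -25.13444°, λ = +39.55222°
Δφ = -8.8222°,  Δλ = -7.4864°
a = sin²(Δφ/2) + cos φ₁ cos φ₂ sin²(Δλ/2) = 0.009619
c = 2·arcsin(√a) = 0.196466 rad = 11.2567°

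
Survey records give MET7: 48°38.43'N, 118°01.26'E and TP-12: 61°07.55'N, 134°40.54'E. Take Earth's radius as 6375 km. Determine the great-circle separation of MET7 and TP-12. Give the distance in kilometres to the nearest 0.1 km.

1740.4 km

MET7: φ = +48.64050°, λ = +118.02100°
TP-12: φ = +61.12583°, λ = +134.67567°
Δφ = 12.4853°,  Δλ = 16.6547°
a = sin²(Δφ/2) + cos φ₁ cos φ₂ sin²(Δλ/2) = 0.018517
c = 2·arcsin(√a) = 0.273002 rad = 15.6419°
d = R·c = 6375 × 0.273002 = 1740.4 km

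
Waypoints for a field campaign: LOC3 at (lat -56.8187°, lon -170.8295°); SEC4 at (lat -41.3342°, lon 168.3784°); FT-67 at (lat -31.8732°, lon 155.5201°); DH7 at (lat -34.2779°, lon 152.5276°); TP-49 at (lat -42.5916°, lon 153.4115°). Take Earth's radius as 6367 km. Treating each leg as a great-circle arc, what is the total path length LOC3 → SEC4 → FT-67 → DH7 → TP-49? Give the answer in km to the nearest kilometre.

5139 km

LOC3→SEC4: c = 0.357027 rad, d = 2273.19 km
SEC4→FT-67: c = 0.243883 rad, d = 1552.81 km
FT-67→DH7: c = 0.060631 rad, d = 386.04 km
DH7→TP-49: c = 0.145601 rad, d = 927.04 km
Total = 2273.19 + 1552.81 + 386.04 + 927.04 = 5139.08 km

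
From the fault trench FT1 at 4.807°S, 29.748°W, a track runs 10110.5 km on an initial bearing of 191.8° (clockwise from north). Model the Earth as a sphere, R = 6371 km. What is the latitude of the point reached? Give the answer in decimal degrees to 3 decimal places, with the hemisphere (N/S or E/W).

76.892°S

δ = d/R = 10110.5/6371 = 1.586957 rad
φ₂ = arcsin(sin φ₁ cos δ + cos φ₁ sin δ cos θ)
   = arcsin(-0.08380·-0.01616 + 0.99648·0.99987·-0.97887) = -76.89162°
λ₂ = λ₁ + atan2(sin θ sin δ cos φ₁, cos δ − sin φ₁ sin φ₂) = -145.38339°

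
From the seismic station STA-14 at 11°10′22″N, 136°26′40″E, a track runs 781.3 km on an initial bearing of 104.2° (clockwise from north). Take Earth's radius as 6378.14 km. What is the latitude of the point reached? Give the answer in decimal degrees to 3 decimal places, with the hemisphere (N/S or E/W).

9.376°N

STA-14: φ = +11.17278°, λ = +136.44444°
δ = d/R = 781.3/6378.14 = 0.122497 rad
φ₂ = arcsin(sin φ₁ cos δ + cos φ₁ sin δ cos θ)
   = arcsin(0.19377·0.99251 + 0.98105·0.12219·-0.24531) = 9.37585°
λ₂ = λ₁ + atan2(sin θ sin δ cos φ₁, cos δ − sin φ₁ sin φ₂) = 143.34006°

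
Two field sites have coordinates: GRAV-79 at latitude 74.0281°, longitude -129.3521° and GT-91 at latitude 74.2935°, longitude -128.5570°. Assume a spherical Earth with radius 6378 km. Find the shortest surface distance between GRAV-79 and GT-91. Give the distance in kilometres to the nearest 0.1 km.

38.2 km

Δφ = 0.2654°,  Δλ = 0.7951°
a = sin²(Δφ/2) + cos φ₁ cos φ₂ sin²(Δλ/2) = 0.000009
c = 2·arcsin(√a) = 0.005983 rad = 0.3428°
d = R·c = 6378 × 0.005983 = 38.2 km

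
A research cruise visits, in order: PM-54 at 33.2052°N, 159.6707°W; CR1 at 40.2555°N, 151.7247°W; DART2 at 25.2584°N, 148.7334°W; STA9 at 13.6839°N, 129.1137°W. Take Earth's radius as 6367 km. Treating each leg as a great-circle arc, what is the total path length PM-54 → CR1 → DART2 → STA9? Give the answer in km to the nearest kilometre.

5164 km

PM-54→CR1: c = 0.165671 rad, d = 1054.83 km
CR1→DART2: c = 0.265359 rad, d = 1689.54 km
DART2→STA9: c = 0.380045 rad, d = 2419.75 km
Total = 1054.83 + 1689.54 + 2419.75 = 5164.12 km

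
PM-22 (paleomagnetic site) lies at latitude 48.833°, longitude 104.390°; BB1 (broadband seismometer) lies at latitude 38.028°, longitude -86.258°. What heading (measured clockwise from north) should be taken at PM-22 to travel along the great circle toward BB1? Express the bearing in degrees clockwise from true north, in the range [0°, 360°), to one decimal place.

Δλ = 169.3520°
y = sin Δλ · cos φ₂ = 0.145549
x = cos φ₁ sin φ₂ − sin φ₁ cos φ₂ cos Δλ = 0.988289
θ = atan2(y, x) = 8.3779° → 8.3779° (mod 360°)

8.4°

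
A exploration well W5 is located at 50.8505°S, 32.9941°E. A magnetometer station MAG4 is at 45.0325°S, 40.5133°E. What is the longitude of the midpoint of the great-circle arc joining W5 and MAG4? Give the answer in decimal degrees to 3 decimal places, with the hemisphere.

36.966°E

Bx = cos φ₂ cos Δλ = 0.700629,  By = cos φ₂ sin Δλ = 0.092478
φₘ = atan2(sin φ₁ + sin φ₂, √((cos φ₁ + Bx)² + By²)) = -48.00269°
λₘ = λ₁ + atan2(By, cos φ₁ + Bx) = 36.96575°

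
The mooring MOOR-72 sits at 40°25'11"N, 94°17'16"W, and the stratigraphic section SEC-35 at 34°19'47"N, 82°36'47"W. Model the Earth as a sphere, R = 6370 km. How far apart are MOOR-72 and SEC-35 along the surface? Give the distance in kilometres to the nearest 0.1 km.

1232.2 km

MOOR-72: φ = +40.41972°, λ = -94.28778°
SEC-35: φ = +34.32972°, λ = -82.61306°
Δφ = -6.0900°,  Δλ = 11.6747°
a = sin²(Δφ/2) + cos φ₁ cos φ₂ sin²(Δλ/2) = 0.009325
c = 2·arcsin(√a) = 0.193433 rad = 11.0829°
d = R·c = 6370 × 0.193433 = 1232.2 km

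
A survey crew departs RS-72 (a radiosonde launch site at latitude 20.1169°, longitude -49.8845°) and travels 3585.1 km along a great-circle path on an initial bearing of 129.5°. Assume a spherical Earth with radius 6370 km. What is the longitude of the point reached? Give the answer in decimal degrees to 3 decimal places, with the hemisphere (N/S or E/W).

25.562°W

δ = d/R = 3585.1/6370 = 0.562810 rad
φ₂ = arcsin(sin φ₁ cos δ + cos φ₁ sin δ cos θ)
   = arcsin(0.34394·0.84576 + 0.93899·0.53356·-0.63608) = -1.59282°
λ₂ = λ₁ + atan2(sin θ sin δ cos φ₁, cos δ − sin φ₁ sin φ₂) = -25.56208°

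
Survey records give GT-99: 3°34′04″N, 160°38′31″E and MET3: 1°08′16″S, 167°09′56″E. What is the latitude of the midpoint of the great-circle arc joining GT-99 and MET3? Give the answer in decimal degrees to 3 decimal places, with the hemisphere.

GT-99: φ = +3.56778°, λ = +160.64194°
MET3: φ = -1.13778°, λ = +167.16556°
Bx = cos φ₂ cos Δλ = 0.993329,  By = cos φ₂ sin Δλ = 0.113590
φₘ = atan2(sin φ₁ + sin φ₂, √((cos φ₁ + Bx)² + By²)) = 1.21697°
λₘ = λ₁ + atan2(By, cos φ₁ + Bx) = 163.90660°

1.217°N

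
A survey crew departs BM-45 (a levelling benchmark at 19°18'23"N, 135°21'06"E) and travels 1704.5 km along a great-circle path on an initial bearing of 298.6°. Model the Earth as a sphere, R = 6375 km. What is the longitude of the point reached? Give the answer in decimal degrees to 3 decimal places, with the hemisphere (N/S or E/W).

BM-45: φ = +19.30639°, λ = +135.35167°
δ = d/R = 1704.5/6375 = 0.267373 rad
φ₂ = arcsin(sin φ₁ cos δ + cos φ₁ sin δ cos θ)
   = arcsin(0.33062·0.96447 + 0.94376·0.26420·0.47869) = 25.99098°
λ₂ = λ₁ + atan2(sin θ sin δ cos φ₁, cos δ − sin φ₁ sin φ₂) = 120.39662°

120.397°E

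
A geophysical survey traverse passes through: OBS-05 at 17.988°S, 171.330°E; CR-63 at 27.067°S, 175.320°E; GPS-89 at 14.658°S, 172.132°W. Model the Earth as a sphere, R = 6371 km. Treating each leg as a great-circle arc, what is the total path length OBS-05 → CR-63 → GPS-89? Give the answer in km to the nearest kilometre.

2985 km

OBS-05→CR-63: c = 0.170978 rad, d = 1089.30 km
CR-63→GPS-89: c = 0.297538 rad, d = 1895.61 km
Total = 1089.30 + 1895.61 = 2984.91 km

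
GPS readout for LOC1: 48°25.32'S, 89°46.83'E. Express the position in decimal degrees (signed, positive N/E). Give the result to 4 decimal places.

-48.4220°, +89.7805°

lat: 48.4220° S → -48.4220°
lon: 89.7805° E → +89.7805°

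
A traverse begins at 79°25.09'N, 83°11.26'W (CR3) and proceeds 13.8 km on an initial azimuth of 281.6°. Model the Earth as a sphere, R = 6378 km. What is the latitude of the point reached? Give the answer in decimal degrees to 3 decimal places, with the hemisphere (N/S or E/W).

CR3: φ = +79.41817°, λ = -83.18767°
δ = d/R = 13.8/6378 = 0.002164 rad
φ₂ = arcsin(sin φ₁ cos δ + cos φ₁ sin δ cos θ)
   = arcsin(0.98299·1.00000 + 0.18364·0.00216·0.20108) = 79.44240°
λ₂ = λ₁ + atan2(sin θ sin δ cos φ₁, cos δ − sin φ₁ sin φ₂) = -83.85047°

79.442°N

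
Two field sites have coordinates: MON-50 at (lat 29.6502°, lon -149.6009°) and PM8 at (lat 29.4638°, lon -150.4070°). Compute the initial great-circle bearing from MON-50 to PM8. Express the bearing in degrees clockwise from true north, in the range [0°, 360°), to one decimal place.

Δλ = -0.8061°
y = sin Δλ · cos φ₂ = -0.012249
x = cos φ₁ sin φ₂ − sin φ₁ cos φ₂ cos Δλ = -0.003211
θ = atan2(y, x) = -104.6876° → 255.3124° (mod 360°)

255.3°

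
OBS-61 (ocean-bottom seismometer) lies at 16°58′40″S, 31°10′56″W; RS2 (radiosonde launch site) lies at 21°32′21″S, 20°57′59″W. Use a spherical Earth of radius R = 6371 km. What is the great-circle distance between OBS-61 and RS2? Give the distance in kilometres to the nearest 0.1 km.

1185.8 km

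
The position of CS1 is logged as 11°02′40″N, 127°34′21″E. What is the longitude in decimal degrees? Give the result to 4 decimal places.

127° + 34′/60 + 21″/3600 = 127 + 0.56667 + 0.00583 = 127.5725°

127.5725°E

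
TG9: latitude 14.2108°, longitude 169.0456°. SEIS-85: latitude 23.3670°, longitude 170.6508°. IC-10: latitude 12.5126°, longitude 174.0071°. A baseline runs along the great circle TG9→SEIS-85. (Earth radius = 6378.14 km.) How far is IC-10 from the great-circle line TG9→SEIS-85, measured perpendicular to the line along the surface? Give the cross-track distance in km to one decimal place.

561.6 km

δ₁₃ = central angle TG9→IC-10 = 0.089307 rad  (haversine)
θ₁₃ = bearing TG9→IC-10 = 108.796°,  θ₁₂ = bearing TG9→SEIS-85 = 9.175°
dₓₜ = R·arcsin(sin δ₁₃ · sin(θ₁₃ − θ₁₂)) = 6378.14·arcsin(0.08919·sin(99.622°)) = 561.580 km
|dₓₜ| = 561.580 km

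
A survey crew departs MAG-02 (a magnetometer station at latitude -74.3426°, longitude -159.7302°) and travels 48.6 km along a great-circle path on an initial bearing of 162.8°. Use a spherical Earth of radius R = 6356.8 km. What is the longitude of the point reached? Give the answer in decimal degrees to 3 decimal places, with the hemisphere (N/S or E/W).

δ = d/R = 48.6/6356.8 = 0.007645 rad
φ₂ = arcsin(sin φ₁ cos δ + cos φ₁ sin δ cos θ)
   = arcsin(-0.96289·0.99997 + 0.26988·0.00765·-0.95528) = -74.76052°
λ₂ = λ₁ + atan2(sin θ sin δ cos φ₁, cos δ − sin φ₁ sin φ₂) = -159.23740°

159.237°W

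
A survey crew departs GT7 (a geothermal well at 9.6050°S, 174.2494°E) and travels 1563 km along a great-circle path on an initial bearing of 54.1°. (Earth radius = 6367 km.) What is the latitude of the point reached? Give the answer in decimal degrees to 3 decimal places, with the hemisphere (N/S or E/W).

δ = d/R = 1563/6367 = 0.245485 rad
φ₂ = arcsin(sin φ₁ cos δ + cos φ₁ sin δ cos θ)
   = arcsin(-0.16685·0.97002 + 0.98598·0.24303·0.58637) = -1.22314°
λ₂ = λ₁ + atan2(sin θ sin δ cos φ₁, cos δ − sin φ₁ sin φ₂) = -174.39449°

1.223°S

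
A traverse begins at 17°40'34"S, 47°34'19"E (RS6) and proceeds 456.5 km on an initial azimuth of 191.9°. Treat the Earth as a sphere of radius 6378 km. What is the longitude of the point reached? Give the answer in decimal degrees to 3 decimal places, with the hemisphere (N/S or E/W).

46.663°E

RS6: φ = -17.67611°, λ = +47.57194°
δ = d/R = 456.5/6378 = 0.071574 rad
φ₂ = arcsin(sin φ₁ cos δ + cos φ₁ sin δ cos θ)
   = arcsin(-0.30364·0.99744 + 0.95279·0.07151·-0.97851) = -21.68669°
λ₂ = λ₁ + atan2(sin θ sin δ cos φ₁, cos δ − sin φ₁ sin φ₂) = 46.66265°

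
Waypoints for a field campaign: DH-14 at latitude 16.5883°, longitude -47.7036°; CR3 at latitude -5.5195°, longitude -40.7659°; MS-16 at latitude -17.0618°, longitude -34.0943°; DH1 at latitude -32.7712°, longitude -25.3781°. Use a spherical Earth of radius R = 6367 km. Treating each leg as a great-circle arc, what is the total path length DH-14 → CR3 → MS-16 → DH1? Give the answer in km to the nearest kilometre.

DH-14→CR3: c = 0.404008 rad, d = 2572.32 km
CR3→MS-16: c = 0.231455 rad, d = 1473.67 km
MS-16→DH1: c = 0.306604 rad, d = 1952.15 km
Total = 2572.32 + 1473.67 + 1952.15 = 5998.14 km

5998 km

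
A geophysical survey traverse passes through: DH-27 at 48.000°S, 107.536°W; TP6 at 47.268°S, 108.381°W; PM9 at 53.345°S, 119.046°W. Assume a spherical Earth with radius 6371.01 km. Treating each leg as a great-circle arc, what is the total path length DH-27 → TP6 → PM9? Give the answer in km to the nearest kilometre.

DH-27→TP6: c = 0.016186 rad, d = 103.12 km
TP6→PM9: c = 0.159021 rad, d = 1013.12 km
Total = 103.12 + 1013.12 = 1116.24 km

1116 km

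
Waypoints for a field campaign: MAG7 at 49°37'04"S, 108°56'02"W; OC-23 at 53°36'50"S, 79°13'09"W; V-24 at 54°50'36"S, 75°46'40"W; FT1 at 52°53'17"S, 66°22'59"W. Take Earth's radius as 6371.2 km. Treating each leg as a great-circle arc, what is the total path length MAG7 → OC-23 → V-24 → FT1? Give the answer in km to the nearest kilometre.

MAG7: φ = -49.61778°, λ = -108.93389°
OC-23: φ = -53.61389°, λ = -79.21917°
V-24: φ = -54.84333°, λ = -75.77778°
FT1: φ = -52.88806°, λ = -66.38306°
MAG7→OC-23: c = 0.326939 rad, d = 2083.00 km
OC-23→V-24: c = 0.041141 rad, d = 262.12 km
V-24→FT1: c = 0.102439 rad, d = 652.66 km
Total = 2083.00 + 262.12 + 652.66 = 2997.77 km

2998 km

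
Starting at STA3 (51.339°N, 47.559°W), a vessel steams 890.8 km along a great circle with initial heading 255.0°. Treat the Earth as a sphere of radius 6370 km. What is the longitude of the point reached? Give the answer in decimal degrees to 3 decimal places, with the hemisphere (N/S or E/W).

δ = d/R = 890.8/6370 = 0.139843 rad
φ₂ = arcsin(sin φ₁ cos δ + cos φ₁ sin δ cos θ)
   = arcsin(0.78086·0.99024 + 0.62471·0.13939·-0.25882) = 48.65069°
λ₂ = λ₁ + atan2(sin θ sin δ cos φ₁, cos δ − sin φ₁ sin φ₂) = -59.31809°

59.318°W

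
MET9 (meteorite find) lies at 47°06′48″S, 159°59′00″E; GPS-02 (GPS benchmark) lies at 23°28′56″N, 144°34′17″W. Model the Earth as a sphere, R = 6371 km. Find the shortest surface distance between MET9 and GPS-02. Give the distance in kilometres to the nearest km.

MET9: φ = -47.11333°, λ = +159.98333°
GPS-02: φ = +23.48222°, λ = -144.57139°
Δφ = 70.5956°,  Δλ = 55.4453°
a = sin²(Δφ/2) + cos φ₁ cos φ₂ sin²(Δλ/2) = 0.468960
c = 2·arcsin(√a) = 1.508676 rad = 86.4408°
d = R·c = 6371 × 1.508676 = 9611.8 km

9612 km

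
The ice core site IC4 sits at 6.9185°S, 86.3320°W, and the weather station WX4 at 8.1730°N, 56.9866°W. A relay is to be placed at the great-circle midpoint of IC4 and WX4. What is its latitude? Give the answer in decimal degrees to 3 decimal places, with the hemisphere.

0.648°N

Bx = cos φ₂ cos Δλ = 0.862828,  By = cos φ₂ sin Δλ = 0.485096
φₘ = atan2(sin φ₁ + sin φ₂, √((cos φ₁ + Bx)² + By²)) = 0.64839°
λₘ = λ₁ + atan2(By, cos φ₁ + Bx) = -71.68106°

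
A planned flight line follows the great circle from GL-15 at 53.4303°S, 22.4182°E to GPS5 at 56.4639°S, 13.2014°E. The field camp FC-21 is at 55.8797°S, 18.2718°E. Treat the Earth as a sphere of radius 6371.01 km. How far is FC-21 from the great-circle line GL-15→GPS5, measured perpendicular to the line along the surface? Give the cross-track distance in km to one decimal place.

δ₁₃ = central angle GL-15→FC-21 = 0.059815 rad  (haversine)
θ₁₃ = bearing GL-15→FC-21 = 222.724°,  θ₁₂ = bearing GL-15→GPS5 = 236.464°
dₓₜ = R·arcsin(sin δ₁₃ · sin(θ₁₃ − θ₁₂)) = 6371.01·arcsin(0.05978·sin(-13.740°)) = -90.462 km
|dₓₜ| = 90.462 km

90.5 km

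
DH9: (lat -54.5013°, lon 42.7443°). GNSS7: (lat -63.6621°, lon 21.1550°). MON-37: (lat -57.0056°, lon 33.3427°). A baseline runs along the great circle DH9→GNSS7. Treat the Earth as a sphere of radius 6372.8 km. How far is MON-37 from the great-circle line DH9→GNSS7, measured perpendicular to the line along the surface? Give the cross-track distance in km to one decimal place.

215.0 km

δ₁₃ = central angle DH9→MON-37 = 0.102050 rad  (haversine)
θ₁₃ = bearing DH9→MON-37 = 240.832°,  θ₁₂ = bearing DH9→GNSS7 = 221.496°
dₓₜ = R·arcsin(sin δ₁₃ · sin(θ₁₃ − θ₁₂)) = 6372.8·arcsin(0.10187·sin(19.337°)) = 215.010 km
|dₓₜ| = 215.010 km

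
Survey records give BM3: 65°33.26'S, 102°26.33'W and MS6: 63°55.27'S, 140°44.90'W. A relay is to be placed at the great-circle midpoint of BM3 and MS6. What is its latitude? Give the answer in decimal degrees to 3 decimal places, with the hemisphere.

65.973°S

BM3: φ = -65.55433°, λ = -102.43883°
MS6: φ = -63.92117°, λ = -140.74833°
Bx = cos φ₂ cos Δλ = 0.344948,  By = cos φ₂ sin Δλ = -0.272517
φₘ = atan2(sin φ₁ + sin φ₂, √((cos φ₁ + Bx)² + By²)) = -65.97314°
λₘ = λ₁ + atan2(By, cos φ₁ + Bx) = -122.19467°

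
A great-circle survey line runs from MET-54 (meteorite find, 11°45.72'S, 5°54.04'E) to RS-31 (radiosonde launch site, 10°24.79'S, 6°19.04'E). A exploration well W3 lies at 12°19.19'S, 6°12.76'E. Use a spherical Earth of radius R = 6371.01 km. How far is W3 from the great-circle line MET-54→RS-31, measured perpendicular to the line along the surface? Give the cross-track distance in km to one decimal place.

MET-54: φ = -11.76200°, λ = +5.90067°
RS-31: φ = -10.41317°, λ = +6.31733°
W3: φ = -12.31983°, λ = +6.21267°
δ₁₃ = central angle MET-54→W3 = 0.011097 rad  (haversine)
θ₁₃ = bearing MET-54→W3 = 151.354°,  θ₁₂ = bearing MET-54→RS-31 = 16.905°
dₓₜ = R·arcsin(sin δ₁₃ · sin(θ₁₃ − θ₁₂)) = 6371.01·arcsin(0.01110·sin(134.449°)) = 50.472 km
|dₓₜ| = 50.472 km

50.5 km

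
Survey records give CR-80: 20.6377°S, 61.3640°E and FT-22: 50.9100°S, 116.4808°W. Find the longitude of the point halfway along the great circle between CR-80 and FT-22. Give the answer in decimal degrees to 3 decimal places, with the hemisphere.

Bx = cos φ₂ cos Δλ = -0.630094,  By = cos φ₂ sin Δλ = -0.023712
φₘ = atan2(sin φ₁ + sin φ₂, √((cos φ₁ + Bx)² + By²)) = -74.79934°
λₘ = λ₁ + atan2(By, cos φ₁ + Bx) = 56.92907°

56.929°E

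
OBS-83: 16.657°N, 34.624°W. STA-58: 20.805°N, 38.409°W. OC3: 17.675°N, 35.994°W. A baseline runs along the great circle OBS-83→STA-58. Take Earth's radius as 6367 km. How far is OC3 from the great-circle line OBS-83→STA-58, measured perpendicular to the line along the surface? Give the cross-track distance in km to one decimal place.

37.3 km

δ₁₃ = central angle OBS-83→OC3 = 0.028941 rad  (haversine)
θ₁₃ = bearing OBS-83→OC3 = 308.073°,  θ₁₂ = bearing OBS-83→STA-58 = 319.760°
dₓₜ = R·arcsin(sin δ₁₃ · sin(θ₁₃ − θ₁₂)) = 6367·arcsin(0.02894·sin(-11.687°)) = -37.320 km
|dₓₜ| = 37.320 km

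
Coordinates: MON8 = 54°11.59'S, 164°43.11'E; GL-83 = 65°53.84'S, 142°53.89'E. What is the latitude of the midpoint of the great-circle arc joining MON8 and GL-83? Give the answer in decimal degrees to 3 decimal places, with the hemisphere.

MON8: φ = -54.19317°, λ = +164.71850°
GL-83: φ = -65.89733°, λ = +142.89817°
Bx = cos φ₂ cos Δλ = 0.379115,  By = cos φ₂ sin Δλ = -0.151791
φₘ = atan2(sin φ₁ + sin φ₂, √((cos φ₁ + Bx)² + By²)) = -60.48087°
λₘ = λ₁ + atan2(By, cos φ₁ + Bx) = 155.77174°

60.481°S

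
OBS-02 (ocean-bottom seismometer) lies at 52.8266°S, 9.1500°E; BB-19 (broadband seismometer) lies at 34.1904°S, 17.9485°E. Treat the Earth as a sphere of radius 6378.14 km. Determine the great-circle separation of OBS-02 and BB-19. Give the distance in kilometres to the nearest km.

2189 km

Δφ = 18.6362°,  Δλ = 8.7985°
a = sin²(Δφ/2) + cos φ₁ cos φ₂ sin²(Δλ/2) = 0.029157
c = 2·arcsin(√a) = 0.343192 rad = 19.6635°
d = R·c = 6378.14 × 0.343192 = 2188.9 km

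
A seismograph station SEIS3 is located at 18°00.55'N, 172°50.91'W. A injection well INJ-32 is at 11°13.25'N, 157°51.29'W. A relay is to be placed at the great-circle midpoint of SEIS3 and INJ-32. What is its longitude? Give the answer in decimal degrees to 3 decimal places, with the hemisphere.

165.235°W

SEIS3: φ = +18.00917°, λ = -172.84850°
INJ-32: φ = +11.22083°, λ = -157.85483°
Bx = cos φ₂ cos Δλ = 0.947490,  By = cos φ₂ sin Δλ = 0.253767
φₘ = atan2(sin φ₁ + sin φ₂, √((cos φ₁ + Bx)² + By²)) = 14.73551°
λₘ = λ₁ + atan2(By, cos φ₁ + Bx) = -165.23506°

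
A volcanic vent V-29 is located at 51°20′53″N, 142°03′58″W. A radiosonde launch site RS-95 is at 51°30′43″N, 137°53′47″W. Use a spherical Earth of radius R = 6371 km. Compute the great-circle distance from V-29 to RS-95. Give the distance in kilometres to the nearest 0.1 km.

289.6 km

V-29: φ = +51.34806°, λ = -142.06611°
RS-95: φ = +51.51194°, λ = -137.89639°
Δφ = 0.1639°,  Δλ = 4.1697°
a = sin²(Δφ/2) + cos φ₁ cos φ₂ sin²(Δλ/2) = 0.000516
c = 2·arcsin(√a) = 0.045457 rad = 2.6045°
d = R·c = 6371 × 0.045457 = 289.6 km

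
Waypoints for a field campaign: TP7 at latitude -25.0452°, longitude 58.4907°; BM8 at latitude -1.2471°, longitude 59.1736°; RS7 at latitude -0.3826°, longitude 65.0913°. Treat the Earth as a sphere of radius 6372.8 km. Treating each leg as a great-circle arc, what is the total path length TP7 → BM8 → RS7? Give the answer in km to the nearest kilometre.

TP7→BM8: c = 0.415515 rad, d = 2647.99 km
BM8→RS7: c = 0.104368 rad, d = 665.12 km
Total = 2647.99 + 665.12 = 3313.11 km

3313 km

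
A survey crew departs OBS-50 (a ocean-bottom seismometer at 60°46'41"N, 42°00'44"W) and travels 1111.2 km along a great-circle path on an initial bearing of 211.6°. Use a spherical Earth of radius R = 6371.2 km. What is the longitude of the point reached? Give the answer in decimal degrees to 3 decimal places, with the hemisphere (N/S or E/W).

OBS-50: φ = +60.77806°, λ = -42.01222°
δ = d/R = 1111.2/6371.2 = 0.174410 rad
φ₂ = arcsin(sin φ₁ cos δ + cos φ₁ sin δ cos θ)
   = arcsin(0.87274·0.98483 + 0.48819·0.17353·-0.85173) = 51.93772°
λ₂ = λ₁ + atan2(sin θ sin δ cos φ₁, cos δ − sin φ₁ sin φ₂) = -50.49330°

50.493°W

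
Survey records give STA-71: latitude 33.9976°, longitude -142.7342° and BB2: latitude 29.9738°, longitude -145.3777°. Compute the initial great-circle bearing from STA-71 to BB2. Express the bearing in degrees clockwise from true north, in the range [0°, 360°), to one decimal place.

209.8°

Δλ = -2.6435°
y = sin Δλ · cos φ₂ = -0.039953
x = cos φ₁ sin φ₂ − sin φ₁ cos φ₂ cos Δλ = -0.069655
θ = atan2(y, x) = -150.1623° → 209.8377° (mod 360°)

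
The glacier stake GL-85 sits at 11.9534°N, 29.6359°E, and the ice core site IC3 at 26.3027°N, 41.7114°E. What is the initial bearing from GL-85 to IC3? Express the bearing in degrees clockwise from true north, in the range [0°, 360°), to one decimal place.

Δλ = 12.0755°
y = sin Δλ · cos φ₂ = 0.187541
x = cos φ₁ sin φ₂ − sin φ₁ cos φ₂ cos Δλ = 0.251941
θ = atan2(y, x) = 36.6634° → 36.6634° (mod 360°)

36.7°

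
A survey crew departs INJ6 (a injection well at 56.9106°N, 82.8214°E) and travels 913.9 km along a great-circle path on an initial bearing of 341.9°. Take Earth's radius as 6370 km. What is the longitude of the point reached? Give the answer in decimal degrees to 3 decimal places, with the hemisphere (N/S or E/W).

δ = d/R = 913.9/6370 = 0.143469 rad
φ₂ = arcsin(sin φ₁ cos δ + cos φ₁ sin δ cos θ)
   = arcsin(0.83782·0.98973 + 0.54595·0.14298·0.95052) = 64.60965°
λ₂ = λ₁ + atan2(sin θ sin δ cos φ₁, cos δ − sin φ₁ sin φ₂) = 76.87517°

76.875°E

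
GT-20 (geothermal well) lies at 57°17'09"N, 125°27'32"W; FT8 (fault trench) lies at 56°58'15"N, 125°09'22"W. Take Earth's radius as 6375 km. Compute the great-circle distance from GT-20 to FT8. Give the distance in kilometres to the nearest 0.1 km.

GT-20: φ = +57.28583°, λ = -125.45889°
FT8: φ = +56.97083°, λ = -125.15611°
Δφ = -0.3150°,  Δλ = 0.3028°
a = sin²(Δφ/2) + cos φ₁ cos φ₂ sin²(Δλ/2) = 0.000010
c = 2·arcsin(√a) = 0.006201 rad = 0.3553°
d = R·c = 6375 × 0.006201 = 39.5 km

39.5 km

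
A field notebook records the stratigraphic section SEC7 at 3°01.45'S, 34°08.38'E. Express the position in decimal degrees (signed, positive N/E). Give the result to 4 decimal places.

-3.0242°, +34.1397°

lat: 3.0242° S → -3.0242°
lon: 34.1397° E → +34.1397°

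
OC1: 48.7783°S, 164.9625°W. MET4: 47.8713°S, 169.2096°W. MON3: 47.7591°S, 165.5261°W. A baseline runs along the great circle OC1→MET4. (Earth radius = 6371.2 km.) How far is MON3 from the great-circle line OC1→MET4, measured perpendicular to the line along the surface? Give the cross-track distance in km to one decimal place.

96.9 km

δ₁₃ = central angle OC1→MON3 = 0.018955 rad  (haversine)
θ₁₃ = bearing OC1→MON3 = 339.581°,  θ₁₂ = bearing OC1→MET4 = 286.212°
dₓₜ = R·arcsin(sin δ₁₃ · sin(θ₁₃ − θ₁₂)) = 6371.2·arcsin(0.01895·sin(53.369°)) = 96.913 km
|dₓₜ| = 96.913 km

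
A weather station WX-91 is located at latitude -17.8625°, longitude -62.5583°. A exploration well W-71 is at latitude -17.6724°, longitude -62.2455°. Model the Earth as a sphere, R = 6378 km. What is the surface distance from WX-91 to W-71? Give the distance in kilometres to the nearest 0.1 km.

Δφ = 0.1901°,  Δλ = 0.3128°
a = sin²(Δφ/2) + cos φ₁ cos φ₂ sin²(Δλ/2) = 0.000010
c = 2·arcsin(√a) = 0.006167 rad = 0.3534°
d = R·c = 6378 × 0.006167 = 39.3 km

39.3 km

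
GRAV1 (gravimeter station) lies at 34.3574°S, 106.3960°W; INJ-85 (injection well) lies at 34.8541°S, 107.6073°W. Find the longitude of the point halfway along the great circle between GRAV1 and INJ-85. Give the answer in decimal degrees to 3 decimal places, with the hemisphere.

107.000°W

Bx = cos φ₂ cos Δλ = 0.820427,  By = cos φ₂ sin Δλ = -0.017347
φₘ = atan2(sin φ₁ + sin φ₂, √((cos φ₁ + Bx)² + By²)) = -34.60725°
λₘ = λ₁ + atan2(By, cos φ₁ + Bx) = -106.99984°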